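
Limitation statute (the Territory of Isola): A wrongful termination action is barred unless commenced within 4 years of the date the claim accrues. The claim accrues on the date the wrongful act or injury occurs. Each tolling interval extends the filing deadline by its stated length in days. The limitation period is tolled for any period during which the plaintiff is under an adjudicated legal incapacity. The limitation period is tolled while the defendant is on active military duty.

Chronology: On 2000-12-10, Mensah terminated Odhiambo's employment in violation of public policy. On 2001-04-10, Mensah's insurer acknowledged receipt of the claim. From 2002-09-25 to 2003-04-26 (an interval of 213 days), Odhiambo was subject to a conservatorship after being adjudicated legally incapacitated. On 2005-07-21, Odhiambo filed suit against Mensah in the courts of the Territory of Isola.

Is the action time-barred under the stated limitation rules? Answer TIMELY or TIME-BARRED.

The claim accrued on 2000-12-10, when the wrongful act occurred.
Adding the 4 years base period to 2000-12-10 gives a deadline of 2004-12-10, before any tolling.
The period was tolled for 213 days by the plaintiff's legal incapacity (2002-09-25 to 2003-04-26), pushing the deadline to 2005-07-11.
None of the other events listed affects the running of the period under the stated rules.
The 2005-07-21 filing falls after the 2005-07-11 deadline; the claim is time-barred.

TIME-BARRED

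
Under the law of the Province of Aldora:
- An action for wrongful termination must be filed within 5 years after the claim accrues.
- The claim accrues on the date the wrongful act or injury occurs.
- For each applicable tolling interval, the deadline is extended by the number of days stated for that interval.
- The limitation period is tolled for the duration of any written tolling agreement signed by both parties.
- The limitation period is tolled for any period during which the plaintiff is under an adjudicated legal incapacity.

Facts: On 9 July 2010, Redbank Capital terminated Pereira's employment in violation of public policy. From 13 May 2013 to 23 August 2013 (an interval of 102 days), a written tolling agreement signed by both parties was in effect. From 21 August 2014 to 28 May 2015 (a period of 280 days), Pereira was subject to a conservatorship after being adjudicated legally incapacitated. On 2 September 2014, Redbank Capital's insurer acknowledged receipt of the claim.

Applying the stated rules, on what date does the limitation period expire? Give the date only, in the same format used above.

25 July 2016

The claim accrued on 9 July 2010, the date of the act.
Adding the 5 years base period to 9 July 2010 gives a deadline of 9 July 2015, before any tolling.
The written tolling agreement from 13 May 2013 to 23 August 2013 tolled the period for 102 days, extending the deadline to 19 October 2015.
The period was tolled for 280 days by the plaintiff's legal incapacity (21 August 2014 to 28 May 2015), pushing the deadline to 25 July 2016.
Nothing else in the chronology tolls or restarts the period.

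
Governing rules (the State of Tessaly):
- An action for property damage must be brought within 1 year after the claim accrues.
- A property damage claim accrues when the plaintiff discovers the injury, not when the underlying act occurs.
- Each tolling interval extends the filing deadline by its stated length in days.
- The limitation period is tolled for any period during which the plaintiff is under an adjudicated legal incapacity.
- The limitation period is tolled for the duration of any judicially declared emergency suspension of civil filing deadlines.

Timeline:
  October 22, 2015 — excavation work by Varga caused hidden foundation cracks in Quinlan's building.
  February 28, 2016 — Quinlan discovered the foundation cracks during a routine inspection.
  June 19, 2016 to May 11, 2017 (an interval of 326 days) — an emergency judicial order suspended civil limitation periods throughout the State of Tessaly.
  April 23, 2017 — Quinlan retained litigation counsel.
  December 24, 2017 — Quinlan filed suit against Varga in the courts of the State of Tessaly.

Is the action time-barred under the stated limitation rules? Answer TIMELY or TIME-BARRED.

Under the discovery rule, the claim accrued on February 28, 2016, when Quinlan discovered the injury — not on the October 22, 2015 date of the underlying act.
Adding the 1 year base period to February 28, 2016 gives a deadline of February 28, 2017, before any tolling.
Because the emergency suspension of filing deadlines ran from June 19, 2016 to May 11, 2017, the deadline is extended by 326 days to January 20, 2018.
Nothing else in the chronology tolls or restarts the period.
Filing on December 24, 2017 beat the January 20, 2018 deadline — the action is timely.

TIMELY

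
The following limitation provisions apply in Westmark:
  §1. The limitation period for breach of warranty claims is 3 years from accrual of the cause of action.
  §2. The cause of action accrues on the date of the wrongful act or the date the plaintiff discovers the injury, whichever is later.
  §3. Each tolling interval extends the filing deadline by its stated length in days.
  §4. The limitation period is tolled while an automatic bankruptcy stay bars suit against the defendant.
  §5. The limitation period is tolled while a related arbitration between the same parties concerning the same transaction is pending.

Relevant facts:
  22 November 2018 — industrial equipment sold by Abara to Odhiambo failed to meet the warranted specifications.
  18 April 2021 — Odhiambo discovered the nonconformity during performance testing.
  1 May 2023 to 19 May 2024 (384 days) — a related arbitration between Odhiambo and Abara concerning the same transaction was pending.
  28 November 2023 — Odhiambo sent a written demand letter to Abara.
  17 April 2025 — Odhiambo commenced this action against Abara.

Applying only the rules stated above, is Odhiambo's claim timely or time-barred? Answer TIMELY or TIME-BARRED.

Because discovery on 18 April 2021 post-dates the 22 November 2018 act, accrual under the later-of rule falls on 18 April 2021.
The untolled deadline — 3 years after 18 April 2021 — is 18 April 2024.
The period was tolled for 384 days by the pending related arbitration (1 May 2023 to 19 May 2024), pushing the deadline to 7 May 2025.
None of the other events listed affects the running of the period under the stated rules.
Filing on 17 April 2025 beat the 7 May 2025 deadline — the action is timely.

TIMELY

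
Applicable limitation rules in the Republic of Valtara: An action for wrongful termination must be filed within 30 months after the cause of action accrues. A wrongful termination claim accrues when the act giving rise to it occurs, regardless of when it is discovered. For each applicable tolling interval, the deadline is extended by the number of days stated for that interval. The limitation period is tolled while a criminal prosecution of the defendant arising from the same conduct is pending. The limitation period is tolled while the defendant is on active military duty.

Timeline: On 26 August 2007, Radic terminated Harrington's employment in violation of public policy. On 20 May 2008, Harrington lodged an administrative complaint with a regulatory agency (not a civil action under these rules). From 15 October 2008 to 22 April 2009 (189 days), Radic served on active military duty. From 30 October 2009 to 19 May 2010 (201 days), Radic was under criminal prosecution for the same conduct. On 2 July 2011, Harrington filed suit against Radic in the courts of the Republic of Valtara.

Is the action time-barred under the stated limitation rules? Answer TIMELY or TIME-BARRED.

The claim accrued on 26 August 2007, when the wrongful act occurred.
The untolled deadline — 30 months after 26 August 2007 — is 26 February 2010.
The period was tolled for 189 days by the defendant's active military service (15 October 2008 to 22 April 2009), pushing the deadline to 3 September 2010.
Because the pending criminal prosecution ran from 30 October 2009 to 19 May 2010, the deadline is extended by 201 days to 23 March 2011.
The other events in the timeline have no effect on the limitation period under the stated rules.
Harrington filed on 2 July 2011, after the 23 March 2011 deadline, so the action is time-barred.

TIME-BARRED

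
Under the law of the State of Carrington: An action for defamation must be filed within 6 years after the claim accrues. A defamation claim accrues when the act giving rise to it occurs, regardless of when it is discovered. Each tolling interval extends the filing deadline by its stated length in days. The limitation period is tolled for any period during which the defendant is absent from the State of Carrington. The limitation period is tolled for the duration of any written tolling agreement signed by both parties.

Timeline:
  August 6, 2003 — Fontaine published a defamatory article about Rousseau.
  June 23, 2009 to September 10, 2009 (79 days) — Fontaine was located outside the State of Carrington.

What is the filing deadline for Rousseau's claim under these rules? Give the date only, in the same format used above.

October 24, 2009

The claim accrued on August 6, 2003, the date of the act.
Adding the 6 years base period to August 6, 2003 gives a deadline of August 6, 2009, before any tolling.
The defendant's absence from the jurisdiction from June 23, 2009 to September 10, 2009 tolled the period for 79 days, extending the deadline to October 24, 2009.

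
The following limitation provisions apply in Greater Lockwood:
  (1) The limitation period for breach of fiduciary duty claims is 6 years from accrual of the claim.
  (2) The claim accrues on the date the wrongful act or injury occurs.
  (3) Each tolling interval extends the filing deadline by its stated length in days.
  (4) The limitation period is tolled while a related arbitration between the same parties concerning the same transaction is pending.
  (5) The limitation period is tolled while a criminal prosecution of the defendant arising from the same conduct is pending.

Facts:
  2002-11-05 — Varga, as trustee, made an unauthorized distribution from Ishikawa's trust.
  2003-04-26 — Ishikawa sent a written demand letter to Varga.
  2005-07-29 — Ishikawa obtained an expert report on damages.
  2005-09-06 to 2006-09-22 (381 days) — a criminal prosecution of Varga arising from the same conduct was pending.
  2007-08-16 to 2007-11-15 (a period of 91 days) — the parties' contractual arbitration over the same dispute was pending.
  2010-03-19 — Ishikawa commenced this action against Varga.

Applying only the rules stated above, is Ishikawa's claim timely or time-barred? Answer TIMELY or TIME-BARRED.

The claim accrued on 2002-11-05, when the wrongful act occurred.
Adding the 6 years base period to 2002-11-05 gives a deadline of 2008-11-05, before any tolling.
The pending criminal prosecution from 2005-09-06 to 2006-09-22 tolled the period for 381 days, extending the deadline to 2009-11-21.
The pending related arbitration from 2007-08-16 to 2007-11-15 tolled the period for 91 days, extending the deadline to 2010-02-20.
The other events in the timeline have no effect on the limitation period under the stated rules.
The 2010-03-19 filing falls after the 2010-02-20 deadline; the claim is time-barred.

TIME-BARRED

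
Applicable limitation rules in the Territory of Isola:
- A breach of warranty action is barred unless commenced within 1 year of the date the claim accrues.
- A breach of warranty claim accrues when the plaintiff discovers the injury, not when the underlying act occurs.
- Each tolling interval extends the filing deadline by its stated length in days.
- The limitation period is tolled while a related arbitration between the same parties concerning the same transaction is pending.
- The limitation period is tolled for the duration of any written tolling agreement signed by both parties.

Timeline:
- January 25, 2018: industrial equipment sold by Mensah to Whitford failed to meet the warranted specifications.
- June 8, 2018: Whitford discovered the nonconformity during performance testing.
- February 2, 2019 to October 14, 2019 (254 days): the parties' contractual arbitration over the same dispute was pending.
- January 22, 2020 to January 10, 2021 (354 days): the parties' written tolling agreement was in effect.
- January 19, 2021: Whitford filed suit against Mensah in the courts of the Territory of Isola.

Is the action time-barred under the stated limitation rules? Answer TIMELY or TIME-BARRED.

TIMELY

The claim did not accrue until Whitford discovered the injury on June 8, 2018; the January 25, 2018 act date does not start the clock under the stated rule.
The untolled deadline — 1 year after June 8, 2018 — is June 8, 2019.
Because the pending related arbitration ran from February 2, 2019 to October 14, 2019, the deadline is extended by 254 days to February 17, 2020.
Because the written tolling agreement ran from January 22, 2020 to January 10, 2021, the deadline is extended by 354 days to February 5, 2021.
Whitford filed on January 19, 2021, before the February 5, 2021 deadline, so the action is timely.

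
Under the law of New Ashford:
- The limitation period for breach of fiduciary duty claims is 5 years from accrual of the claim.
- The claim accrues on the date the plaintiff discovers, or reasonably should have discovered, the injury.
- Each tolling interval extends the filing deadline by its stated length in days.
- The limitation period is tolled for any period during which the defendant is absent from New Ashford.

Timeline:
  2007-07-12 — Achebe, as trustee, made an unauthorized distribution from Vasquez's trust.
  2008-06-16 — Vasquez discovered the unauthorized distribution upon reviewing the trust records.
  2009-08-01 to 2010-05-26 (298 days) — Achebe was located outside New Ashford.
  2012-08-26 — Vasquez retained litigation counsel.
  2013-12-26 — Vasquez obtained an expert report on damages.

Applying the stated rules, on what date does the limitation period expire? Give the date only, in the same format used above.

Accrual is tied to discovery, so the period began on 2008-06-16 rather than on 2007-07-12 when the act occurred.
5 years from 2008-06-16 is 2013-06-16.
The defendant's absence from the jurisdiction from 2009-08-01 to 2010-05-26 tolled the period for 298 days, extending the deadline to 2014-04-10.
None of the other events listed affects the running of the period under the stated rules.

2014-04-10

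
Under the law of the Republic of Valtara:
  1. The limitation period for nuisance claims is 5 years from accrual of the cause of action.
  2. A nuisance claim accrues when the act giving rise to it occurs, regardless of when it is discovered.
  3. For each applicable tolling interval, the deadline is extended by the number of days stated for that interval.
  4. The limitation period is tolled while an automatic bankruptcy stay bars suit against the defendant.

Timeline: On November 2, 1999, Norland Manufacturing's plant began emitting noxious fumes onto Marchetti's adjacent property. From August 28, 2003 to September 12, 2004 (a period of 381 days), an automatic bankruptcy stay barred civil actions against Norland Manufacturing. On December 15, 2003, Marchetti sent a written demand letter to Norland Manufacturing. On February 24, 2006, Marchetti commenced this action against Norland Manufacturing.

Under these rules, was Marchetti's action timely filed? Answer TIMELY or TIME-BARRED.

TIME-BARRED

The limitation period began to run on November 2, 1999.
5 years from November 2, 1999 is November 2, 2004.
The automatic bankruptcy stay from August 28, 2003 to September 12, 2004 tolled the period for 381 days, extending the deadline to November 18, 2005.
Nothing else in the chronology tolls or restarts the period.
The February 24, 2006 filing falls after the November 18, 2005 deadline; the claim is time-barred.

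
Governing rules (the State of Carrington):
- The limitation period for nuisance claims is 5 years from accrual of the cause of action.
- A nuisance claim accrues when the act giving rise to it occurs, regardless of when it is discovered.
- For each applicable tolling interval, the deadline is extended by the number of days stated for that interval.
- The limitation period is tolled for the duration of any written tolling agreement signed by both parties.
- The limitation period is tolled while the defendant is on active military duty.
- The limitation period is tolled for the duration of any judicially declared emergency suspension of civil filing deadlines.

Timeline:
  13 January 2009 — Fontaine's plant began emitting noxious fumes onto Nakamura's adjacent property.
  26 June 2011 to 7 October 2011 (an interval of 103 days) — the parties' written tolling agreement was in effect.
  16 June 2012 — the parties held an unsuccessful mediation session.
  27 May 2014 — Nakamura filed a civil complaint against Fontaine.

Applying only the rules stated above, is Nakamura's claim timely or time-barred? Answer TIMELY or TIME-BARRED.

The cause of action accrued on 13 January 2009, the date of the act.
The untolled deadline — 5 years after 13 January 2009 — is 13 January 2014.
The period was tolled for 103 days by the written tolling agreement (26 June 2011 to 7 October 2011), pushing the deadline to 26 April 2014.
The other events in the timeline have no effect on the limitation period under the stated rules.
Filing on 27 May 2014 missed the 26 April 2014 deadline — the action is time-barred.

TIME-BARRED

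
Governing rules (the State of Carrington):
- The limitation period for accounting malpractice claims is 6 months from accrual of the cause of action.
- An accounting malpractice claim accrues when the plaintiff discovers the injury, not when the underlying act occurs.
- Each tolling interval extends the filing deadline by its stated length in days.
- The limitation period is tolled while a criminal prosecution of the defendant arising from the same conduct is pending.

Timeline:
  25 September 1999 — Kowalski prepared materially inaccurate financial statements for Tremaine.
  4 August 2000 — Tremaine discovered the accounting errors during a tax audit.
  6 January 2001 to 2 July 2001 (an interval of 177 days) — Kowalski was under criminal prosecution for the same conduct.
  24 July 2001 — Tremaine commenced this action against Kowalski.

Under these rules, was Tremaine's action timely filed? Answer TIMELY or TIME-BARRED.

TIMELY

The claim did not accrue until Tremaine discovered the injury on 4 August 2000; the 25 September 1999 act date does not start the clock under the stated rule.
Adding the 6 months base period to 4 August 2000 gives a deadline of 4 February 2001, before any tolling.
Because the pending criminal prosecution ran from 6 January 2001 to 2 July 2001, the deadline is extended by 177 days to 31 July 2001.
Filing on 24 July 2001 beat the 31 July 2001 deadline — the action is timely.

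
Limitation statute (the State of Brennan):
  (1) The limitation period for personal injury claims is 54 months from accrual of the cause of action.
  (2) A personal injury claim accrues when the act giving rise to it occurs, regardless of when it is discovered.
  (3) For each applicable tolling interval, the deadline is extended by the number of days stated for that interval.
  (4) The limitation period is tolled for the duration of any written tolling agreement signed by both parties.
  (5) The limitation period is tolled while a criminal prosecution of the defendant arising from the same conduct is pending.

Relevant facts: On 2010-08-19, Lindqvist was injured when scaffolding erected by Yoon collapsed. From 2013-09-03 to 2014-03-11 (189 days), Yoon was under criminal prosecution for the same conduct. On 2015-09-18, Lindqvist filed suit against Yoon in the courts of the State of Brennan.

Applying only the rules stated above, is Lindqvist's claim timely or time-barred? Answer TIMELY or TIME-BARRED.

TIME-BARRED

The cause of action accrued on 2010-08-19, the date of the act.
54 months from 2010-08-19 is 2015-02-19.
The pending criminal prosecution from 2013-09-03 to 2014-03-11 tolled the period for 189 days, extending the deadline to 2015-08-27.
The 2015-09-18 filing falls after the 2015-08-27 deadline; the claim is time-barred.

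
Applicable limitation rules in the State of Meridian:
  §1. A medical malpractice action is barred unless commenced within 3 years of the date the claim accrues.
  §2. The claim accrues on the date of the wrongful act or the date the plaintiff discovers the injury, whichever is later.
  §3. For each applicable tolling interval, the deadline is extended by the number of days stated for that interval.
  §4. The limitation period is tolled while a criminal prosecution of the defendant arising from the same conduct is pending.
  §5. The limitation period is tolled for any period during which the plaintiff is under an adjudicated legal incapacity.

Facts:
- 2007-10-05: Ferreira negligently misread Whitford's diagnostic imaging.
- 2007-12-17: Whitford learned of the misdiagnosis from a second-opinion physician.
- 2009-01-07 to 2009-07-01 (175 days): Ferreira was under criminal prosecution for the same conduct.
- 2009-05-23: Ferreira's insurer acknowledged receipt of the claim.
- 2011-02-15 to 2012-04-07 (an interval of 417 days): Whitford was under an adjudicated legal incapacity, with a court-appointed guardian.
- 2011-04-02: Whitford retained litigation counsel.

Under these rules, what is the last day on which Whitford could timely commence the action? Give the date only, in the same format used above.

Because discovery on 2007-12-17 post-dates the 2007-10-05 act, accrual under the later-of rule falls on 2007-12-17.
The untolled deadline — 3 years after 2007-12-17 — is 2010-12-17.
The period was tolled for 175 days by the pending criminal prosecution (2009-01-07 to 2009-07-01), pushing the deadline to 2011-06-10.
Because the plaintiff's legal incapacity ran from 2011-02-15 to 2012-04-07, the deadline is extended by 417 days to 2012-07-31.
Nothing else in the chronology tolls or restarts the period.

2012-07-31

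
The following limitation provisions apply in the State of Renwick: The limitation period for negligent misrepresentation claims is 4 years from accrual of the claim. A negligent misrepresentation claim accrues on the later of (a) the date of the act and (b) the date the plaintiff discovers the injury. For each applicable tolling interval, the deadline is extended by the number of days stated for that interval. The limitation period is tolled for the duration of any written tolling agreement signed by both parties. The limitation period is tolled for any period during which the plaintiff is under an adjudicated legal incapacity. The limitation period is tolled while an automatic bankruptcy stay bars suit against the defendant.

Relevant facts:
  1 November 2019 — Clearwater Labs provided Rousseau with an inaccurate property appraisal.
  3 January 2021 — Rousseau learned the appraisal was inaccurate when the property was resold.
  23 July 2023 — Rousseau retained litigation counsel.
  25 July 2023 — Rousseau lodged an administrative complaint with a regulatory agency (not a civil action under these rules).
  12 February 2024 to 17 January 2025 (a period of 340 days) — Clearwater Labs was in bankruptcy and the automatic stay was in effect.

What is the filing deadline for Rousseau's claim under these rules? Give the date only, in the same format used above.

The claim accrued on 3 January 2021 — the later of the 1 November 2019 act and the 3 January 2021 discovery.
Adding the 4 years base period to 3 January 2021 gives a deadline of 3 January 2025, before any tolling.
Because the automatic bankruptcy stay ran from 12 February 2024 to 17 January 2025, the deadline is extended by 340 days to 9 December 2025.
None of the other events listed affects the running of the period under the stated rules.

9 December 2025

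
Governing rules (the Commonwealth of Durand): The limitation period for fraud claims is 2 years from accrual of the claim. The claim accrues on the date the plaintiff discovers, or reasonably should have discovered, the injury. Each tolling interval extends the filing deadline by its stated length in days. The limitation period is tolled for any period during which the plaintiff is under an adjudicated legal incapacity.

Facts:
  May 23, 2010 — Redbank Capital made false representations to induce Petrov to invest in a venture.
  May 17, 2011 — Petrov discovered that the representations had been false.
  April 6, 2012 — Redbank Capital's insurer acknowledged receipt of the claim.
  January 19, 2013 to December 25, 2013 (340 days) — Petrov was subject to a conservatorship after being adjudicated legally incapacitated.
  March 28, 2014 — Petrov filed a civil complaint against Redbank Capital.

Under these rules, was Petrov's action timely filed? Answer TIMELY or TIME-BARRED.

TIMELY

Under the discovery rule, the claim accrued on May 17, 2011, when Petrov discovered the injury — not on the May 23, 2010 date of the underlying act.
Adding the 2 years base period to May 17, 2011 gives a deadline of May 17, 2013, before any tolling.
The plaintiff's legal incapacity from January 19, 2013 to December 25, 2013 tolled the period for 340 days, extending the deadline to April 22, 2014.
Nothing else in the chronology tolls or restarts the period.
Filing on March 28, 2014 beat the April 22, 2014 deadline — the action is timely.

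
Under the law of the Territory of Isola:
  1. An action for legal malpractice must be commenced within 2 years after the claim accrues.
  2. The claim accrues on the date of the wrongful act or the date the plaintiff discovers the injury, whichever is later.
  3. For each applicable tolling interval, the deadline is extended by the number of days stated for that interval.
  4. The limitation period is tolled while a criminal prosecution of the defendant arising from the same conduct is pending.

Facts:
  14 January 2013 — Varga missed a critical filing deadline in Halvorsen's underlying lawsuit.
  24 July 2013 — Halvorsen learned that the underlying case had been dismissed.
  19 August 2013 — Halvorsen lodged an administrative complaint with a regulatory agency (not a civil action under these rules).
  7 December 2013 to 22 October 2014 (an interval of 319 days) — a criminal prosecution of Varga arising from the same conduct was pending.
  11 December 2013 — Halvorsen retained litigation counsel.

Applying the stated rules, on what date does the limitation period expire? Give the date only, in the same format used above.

Taking the later of the act (14 January 2013) and discovery (24 July 2013), the claim accrued on 24 July 2013.
2 years from 24 July 2013 is 24 July 2015.
Because the pending criminal prosecution ran from 7 December 2013 to 22 October 2014, the deadline is extended by 319 days to 7 June 2016.
None of the other events listed affects the running of the period under the stated rules.

7 June 2016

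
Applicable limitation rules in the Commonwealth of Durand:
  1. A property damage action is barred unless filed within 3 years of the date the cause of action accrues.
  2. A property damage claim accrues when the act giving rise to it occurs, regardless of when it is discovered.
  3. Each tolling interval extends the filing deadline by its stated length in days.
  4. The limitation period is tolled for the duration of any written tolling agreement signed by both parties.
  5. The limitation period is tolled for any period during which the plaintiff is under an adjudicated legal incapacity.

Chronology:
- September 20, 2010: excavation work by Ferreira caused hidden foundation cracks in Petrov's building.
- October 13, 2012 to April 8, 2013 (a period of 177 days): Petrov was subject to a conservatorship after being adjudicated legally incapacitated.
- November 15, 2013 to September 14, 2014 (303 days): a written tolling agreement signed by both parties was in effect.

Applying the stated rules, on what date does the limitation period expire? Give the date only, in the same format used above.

January 13, 2015

The claim accrued on September 20, 2010, when the wrongful act occurred.
Adding the 3 years base period to September 20, 2010 gives a deadline of September 20, 2013, before any tolling.
The period was tolled for 177 days by the plaintiff's legal incapacity (October 13, 2012 to April 8, 2013), pushing the deadline to March 16, 2014.
The period was tolled for 303 days by the written tolling agreement (November 15, 2013 to September 14, 2014), pushing the deadline to January 13, 2015.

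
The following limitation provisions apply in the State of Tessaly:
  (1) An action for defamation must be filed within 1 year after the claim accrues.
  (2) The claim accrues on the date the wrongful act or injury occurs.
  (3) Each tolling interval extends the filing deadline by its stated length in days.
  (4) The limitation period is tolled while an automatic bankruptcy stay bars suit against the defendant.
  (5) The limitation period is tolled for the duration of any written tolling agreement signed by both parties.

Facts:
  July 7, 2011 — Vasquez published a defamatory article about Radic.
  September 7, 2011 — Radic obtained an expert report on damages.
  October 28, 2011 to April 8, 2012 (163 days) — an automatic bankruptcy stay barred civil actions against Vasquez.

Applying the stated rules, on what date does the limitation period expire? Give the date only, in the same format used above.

December 17, 2012

The limitation period began to run on July 7, 2011.
1 year from July 7, 2011 is July 7, 2012.
The automatic bankruptcy stay from October 28, 2011 to April 8, 2012 tolled the period for 163 days, extending the deadline to December 17, 2012.
The other events in the timeline have no effect on the limitation period under the stated rules.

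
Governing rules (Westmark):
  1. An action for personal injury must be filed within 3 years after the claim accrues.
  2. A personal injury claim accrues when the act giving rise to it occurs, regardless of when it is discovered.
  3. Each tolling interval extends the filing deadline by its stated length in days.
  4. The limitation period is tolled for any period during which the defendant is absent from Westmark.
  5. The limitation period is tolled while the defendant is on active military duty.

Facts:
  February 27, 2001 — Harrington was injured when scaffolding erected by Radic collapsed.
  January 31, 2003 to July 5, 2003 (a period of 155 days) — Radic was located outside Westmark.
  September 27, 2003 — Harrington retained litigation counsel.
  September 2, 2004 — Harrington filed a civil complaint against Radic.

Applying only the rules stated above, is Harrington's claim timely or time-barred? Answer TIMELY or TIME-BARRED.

TIME-BARRED

The claim accrued on February 27, 2001, the date of the act.
Adding the 3 years base period to February 27, 2001 gives a deadline of February 27, 2004, before any tolling.
The period was tolled for 155 days by the defendant's absence from the jurisdiction (January 31, 2003 to July 5, 2003), pushing the deadline to July 31, 2004.
None of the other events listed affects the running of the period under the stated rules.
Harrington filed on September 2, 2004, after the July 31, 2004 deadline, so the action is time-barred.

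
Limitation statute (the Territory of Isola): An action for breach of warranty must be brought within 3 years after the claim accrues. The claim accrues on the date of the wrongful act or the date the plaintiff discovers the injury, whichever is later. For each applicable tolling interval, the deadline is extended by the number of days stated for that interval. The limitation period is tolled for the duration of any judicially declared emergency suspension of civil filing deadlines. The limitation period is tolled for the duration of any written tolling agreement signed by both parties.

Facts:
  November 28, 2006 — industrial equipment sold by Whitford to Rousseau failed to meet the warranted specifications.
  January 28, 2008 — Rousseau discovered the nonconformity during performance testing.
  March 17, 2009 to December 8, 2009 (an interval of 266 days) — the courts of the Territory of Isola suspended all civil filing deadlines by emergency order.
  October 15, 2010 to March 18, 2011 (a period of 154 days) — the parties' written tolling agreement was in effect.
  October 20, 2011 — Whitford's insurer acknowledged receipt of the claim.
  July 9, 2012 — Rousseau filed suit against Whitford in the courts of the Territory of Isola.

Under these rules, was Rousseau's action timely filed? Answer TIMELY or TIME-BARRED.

TIME-BARRED

The claim accrued on January 28, 2008 — the later of the November 28, 2006 act and the January 28, 2008 discovery.
The untolled deadline — 3 years after January 28, 2008 — is January 28, 2011.
The period was tolled for 266 days by the emergency suspension of filing deadlines (March 17, 2009 to December 8, 2009), pushing the deadline to October 21, 2011.
The written tolling agreement from October 15, 2010 to March 18, 2011 tolled the period for 154 days, extending the deadline to March 23, 2012.
The other events in the timeline have no effect on the limitation period under the stated rules.
The July 9, 2012 filing falls after the March 23, 2012 deadline; the claim is time-barred.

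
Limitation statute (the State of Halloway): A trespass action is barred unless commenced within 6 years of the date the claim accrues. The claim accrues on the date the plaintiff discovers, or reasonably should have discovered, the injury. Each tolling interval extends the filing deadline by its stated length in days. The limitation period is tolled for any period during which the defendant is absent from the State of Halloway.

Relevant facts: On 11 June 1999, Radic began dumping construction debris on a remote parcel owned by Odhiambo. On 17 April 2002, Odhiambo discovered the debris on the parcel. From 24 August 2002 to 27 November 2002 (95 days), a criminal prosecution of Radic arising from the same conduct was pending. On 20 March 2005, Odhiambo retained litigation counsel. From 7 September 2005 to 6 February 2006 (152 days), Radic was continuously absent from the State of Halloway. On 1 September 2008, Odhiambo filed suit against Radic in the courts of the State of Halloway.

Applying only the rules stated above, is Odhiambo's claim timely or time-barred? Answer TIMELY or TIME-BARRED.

Accrual is tied to discovery, so the period began on 17 April 2002 rather than on 11 June 1999 when the act occurred.
6 years from 17 April 2002 is 17 April 2008.
Because the defendant's absence from the jurisdiction ran from 7 September 2005 to 6 February 2006, the deadline is extended by 152 days to 16 September 2008.
No stated provision tolls the period for a criminal prosecution, so the interval from 24 August 2002 to 27 November 2002 has no effect on the deadline.
The other events in the timeline have no effect on the limitation period under the stated rules.
Filing on 1 September 2008 beat the 16 September 2008 deadline — the action is timely.

TIMELY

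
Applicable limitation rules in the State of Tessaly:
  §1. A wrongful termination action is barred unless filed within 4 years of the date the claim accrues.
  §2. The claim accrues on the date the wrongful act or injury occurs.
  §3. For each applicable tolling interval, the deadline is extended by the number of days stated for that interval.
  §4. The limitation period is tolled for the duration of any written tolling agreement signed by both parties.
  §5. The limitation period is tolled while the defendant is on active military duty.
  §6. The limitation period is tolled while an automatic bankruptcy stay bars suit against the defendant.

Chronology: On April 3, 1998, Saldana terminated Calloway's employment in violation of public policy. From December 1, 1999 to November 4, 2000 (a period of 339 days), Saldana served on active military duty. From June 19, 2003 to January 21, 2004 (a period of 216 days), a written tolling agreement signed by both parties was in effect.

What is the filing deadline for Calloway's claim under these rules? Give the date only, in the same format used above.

March 8, 2003

The claim accrued on April 3, 1998, the date of the act.
4 years from April 3, 1998 is April 3, 2002.
The period was tolled for 339 days by the defendant's active military service (December 1, 1999 to November 4, 2000), pushing the deadline to March 8, 2003.
The written tolling agreement starting June 19, 2003 came too late — the period had run on March 8, 2003 — and so does not extend the deadline.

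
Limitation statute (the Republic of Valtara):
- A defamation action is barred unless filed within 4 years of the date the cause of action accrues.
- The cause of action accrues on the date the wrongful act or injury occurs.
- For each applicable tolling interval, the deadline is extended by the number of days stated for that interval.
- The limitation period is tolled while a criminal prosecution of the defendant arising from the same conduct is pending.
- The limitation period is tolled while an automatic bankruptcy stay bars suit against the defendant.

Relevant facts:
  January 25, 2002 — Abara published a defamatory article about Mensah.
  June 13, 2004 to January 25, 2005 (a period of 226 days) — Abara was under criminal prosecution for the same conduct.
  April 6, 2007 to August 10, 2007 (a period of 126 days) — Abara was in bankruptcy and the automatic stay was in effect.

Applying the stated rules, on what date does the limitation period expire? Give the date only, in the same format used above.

The limitation period began to run on January 25, 2002.
Adding the 4 years base period to January 25, 2002 gives a deadline of January 25, 2006, before any tolling.
The period was tolled for 226 days by the pending criminal prosecution (June 13, 2004 to January 25, 2005), pushing the deadline to September 8, 2006.
The automatic bankruptcy stay from April 6, 2007 to August 10, 2007 began after the period had already run on September 8, 2006, so it has no tolling effect.

September 8, 2006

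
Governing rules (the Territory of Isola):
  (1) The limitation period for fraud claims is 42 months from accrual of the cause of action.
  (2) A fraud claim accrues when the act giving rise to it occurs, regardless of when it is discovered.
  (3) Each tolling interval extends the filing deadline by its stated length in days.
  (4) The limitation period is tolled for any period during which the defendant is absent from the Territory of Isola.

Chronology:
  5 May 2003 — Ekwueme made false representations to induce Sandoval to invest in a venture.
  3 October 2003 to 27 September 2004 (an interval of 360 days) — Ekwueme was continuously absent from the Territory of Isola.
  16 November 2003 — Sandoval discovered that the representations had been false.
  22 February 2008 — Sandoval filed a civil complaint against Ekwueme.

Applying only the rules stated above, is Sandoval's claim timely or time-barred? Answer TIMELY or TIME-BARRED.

Accrual is governed by the date of the act, so the period began to run on 5 May 2003; the later discovery on 16 November 2003 is irrelevant under the stated rule.
Adding the 42 months base period to 5 May 2003 gives a deadline of 5 November 2006, before any tolling.
Because the defendant's absence from the jurisdiction ran from 3 October 2003 to 27 September 2004, the deadline is extended by 360 days to 31 October 2007.
The 22 February 2008 filing falls after the 31 October 2007 deadline; the claim is time-barred.

TIME-BARRED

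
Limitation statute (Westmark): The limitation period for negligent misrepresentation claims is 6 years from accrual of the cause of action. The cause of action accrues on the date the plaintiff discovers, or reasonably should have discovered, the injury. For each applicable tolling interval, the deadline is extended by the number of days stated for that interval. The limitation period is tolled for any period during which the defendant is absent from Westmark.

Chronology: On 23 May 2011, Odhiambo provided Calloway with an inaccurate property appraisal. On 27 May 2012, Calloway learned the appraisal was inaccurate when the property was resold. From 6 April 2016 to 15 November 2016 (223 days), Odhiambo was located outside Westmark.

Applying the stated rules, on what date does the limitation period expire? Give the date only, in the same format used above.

5 January 2019

Accrual is tied to discovery, so the period began on 27 May 2012 rather than on 23 May 2011 when the act occurred.
Adding the 6 years base period to 27 May 2012 gives a deadline of 27 May 2018, before any tolling.
Because the defendant's absence from the jurisdiction ran from 6 April 2016 to 15 November 2016, the deadline is extended by 223 days to 5 January 2019.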